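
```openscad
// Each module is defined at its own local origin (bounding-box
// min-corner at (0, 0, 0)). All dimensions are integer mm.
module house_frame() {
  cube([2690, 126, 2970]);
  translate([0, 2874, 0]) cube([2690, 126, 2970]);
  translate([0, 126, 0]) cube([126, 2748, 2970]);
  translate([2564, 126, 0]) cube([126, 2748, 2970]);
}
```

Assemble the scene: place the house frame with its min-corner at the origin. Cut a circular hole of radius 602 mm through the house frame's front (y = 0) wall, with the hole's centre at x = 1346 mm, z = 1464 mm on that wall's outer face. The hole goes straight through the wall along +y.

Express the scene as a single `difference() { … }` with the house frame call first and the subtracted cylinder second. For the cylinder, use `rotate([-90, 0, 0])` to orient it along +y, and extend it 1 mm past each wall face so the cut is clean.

difference() {
  house_frame();
  translate([1346, -1, 1464]) rotate([-90, 0, 0]) cylinder(h = 128, r = 602);
}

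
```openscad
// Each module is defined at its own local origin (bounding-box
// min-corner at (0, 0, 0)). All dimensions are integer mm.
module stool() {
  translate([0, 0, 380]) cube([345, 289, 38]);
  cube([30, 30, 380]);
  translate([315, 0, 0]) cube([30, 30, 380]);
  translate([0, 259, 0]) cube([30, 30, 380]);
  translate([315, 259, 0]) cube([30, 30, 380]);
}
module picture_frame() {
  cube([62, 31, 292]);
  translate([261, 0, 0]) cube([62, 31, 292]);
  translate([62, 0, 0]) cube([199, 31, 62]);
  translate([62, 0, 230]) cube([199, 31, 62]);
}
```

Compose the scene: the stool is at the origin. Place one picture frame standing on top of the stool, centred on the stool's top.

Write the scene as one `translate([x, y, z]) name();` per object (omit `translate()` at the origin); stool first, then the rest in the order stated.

stool();
translate([11, 129, 418]) picture_frame();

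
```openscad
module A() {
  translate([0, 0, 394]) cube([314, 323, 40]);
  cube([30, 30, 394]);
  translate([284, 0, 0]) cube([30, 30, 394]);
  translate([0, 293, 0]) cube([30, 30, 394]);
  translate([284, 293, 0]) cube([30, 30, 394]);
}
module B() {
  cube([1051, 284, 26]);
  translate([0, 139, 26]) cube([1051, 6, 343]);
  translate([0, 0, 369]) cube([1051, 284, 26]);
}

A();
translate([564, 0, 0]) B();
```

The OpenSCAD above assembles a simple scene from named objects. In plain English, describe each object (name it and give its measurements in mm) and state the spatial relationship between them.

A is a simple wooden stool: a rectangular seat 314 mm (x) by 323 mm (y), 40 mm thick, top face at z = 434 mm, on four square legs, each 30×30 mm in cross-section. The legs rest on z = 0, each flush with a corner of the seat.

B is an I-beam lying along x, 1051 mm long. Overall section height 395 mm. Two flanges 284 mm wide (y) and 26 mm thick, one on the floor and one at the top; a web 6 mm thick runs between them, centred on the flange width.

The I-beam is on the floor beside the stool on its +x side.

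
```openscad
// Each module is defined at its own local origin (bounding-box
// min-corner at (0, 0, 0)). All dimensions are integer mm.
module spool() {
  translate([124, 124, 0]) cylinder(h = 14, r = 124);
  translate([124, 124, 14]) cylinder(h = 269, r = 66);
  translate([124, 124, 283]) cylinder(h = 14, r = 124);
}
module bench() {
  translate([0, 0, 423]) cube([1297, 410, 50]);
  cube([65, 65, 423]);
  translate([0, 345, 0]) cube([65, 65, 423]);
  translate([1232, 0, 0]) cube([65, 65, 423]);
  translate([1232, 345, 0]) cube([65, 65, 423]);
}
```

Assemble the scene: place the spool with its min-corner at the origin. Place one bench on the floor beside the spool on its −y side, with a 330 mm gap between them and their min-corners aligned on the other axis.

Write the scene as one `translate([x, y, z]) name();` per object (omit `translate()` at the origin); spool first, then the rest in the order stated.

spool();
translate([0, -740, 0]) bench();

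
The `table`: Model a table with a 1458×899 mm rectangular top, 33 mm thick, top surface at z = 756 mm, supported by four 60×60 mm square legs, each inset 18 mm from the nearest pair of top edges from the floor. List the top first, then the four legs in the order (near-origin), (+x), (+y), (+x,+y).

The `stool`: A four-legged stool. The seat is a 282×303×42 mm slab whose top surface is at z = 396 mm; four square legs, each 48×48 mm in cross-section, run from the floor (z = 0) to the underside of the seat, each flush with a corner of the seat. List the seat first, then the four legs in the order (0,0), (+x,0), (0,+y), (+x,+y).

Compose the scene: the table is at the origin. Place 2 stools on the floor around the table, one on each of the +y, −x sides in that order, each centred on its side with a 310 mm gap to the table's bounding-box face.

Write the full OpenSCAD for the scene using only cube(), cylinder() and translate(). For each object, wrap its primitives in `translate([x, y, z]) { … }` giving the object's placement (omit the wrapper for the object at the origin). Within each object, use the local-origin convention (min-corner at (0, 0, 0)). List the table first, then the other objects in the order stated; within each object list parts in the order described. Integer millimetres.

translate([0, 0, 723]) cube([1458, 899, 33]);
translate([18, 18, 0]) cube([60, 60, 723]);
translate([1380, 18, 0]) cube([60, 60, 723]);
translate([18, 821, 0]) cube([60, 60, 723]);
translate([1380, 821, 0]) cube([60, 60, 723]);
translate([588, 1209, 0]) {
  translate([0, 0, 354]) cube([282, 303, 42]);
  cube([48, 48, 354]);
  translate([234, 0, 0]) cube([48, 48, 354]);
  translate([0, 255, 0]) cube([48, 48, 354]);
  translate([234, 255, 0]) cube([48, 48, 354]);
}
translate([-592, 298, 0]) {
  translate([0, 0, 354]) cube([282, 303, 42]);
  cube([48, 48, 354]);
  translate([234, 0, 0]) cube([48, 48, 354]);
  translate([0, 255, 0]) cube([48, 48, 354]);
  translate([234, 255, 0]) cube([48, 48, 354]);
}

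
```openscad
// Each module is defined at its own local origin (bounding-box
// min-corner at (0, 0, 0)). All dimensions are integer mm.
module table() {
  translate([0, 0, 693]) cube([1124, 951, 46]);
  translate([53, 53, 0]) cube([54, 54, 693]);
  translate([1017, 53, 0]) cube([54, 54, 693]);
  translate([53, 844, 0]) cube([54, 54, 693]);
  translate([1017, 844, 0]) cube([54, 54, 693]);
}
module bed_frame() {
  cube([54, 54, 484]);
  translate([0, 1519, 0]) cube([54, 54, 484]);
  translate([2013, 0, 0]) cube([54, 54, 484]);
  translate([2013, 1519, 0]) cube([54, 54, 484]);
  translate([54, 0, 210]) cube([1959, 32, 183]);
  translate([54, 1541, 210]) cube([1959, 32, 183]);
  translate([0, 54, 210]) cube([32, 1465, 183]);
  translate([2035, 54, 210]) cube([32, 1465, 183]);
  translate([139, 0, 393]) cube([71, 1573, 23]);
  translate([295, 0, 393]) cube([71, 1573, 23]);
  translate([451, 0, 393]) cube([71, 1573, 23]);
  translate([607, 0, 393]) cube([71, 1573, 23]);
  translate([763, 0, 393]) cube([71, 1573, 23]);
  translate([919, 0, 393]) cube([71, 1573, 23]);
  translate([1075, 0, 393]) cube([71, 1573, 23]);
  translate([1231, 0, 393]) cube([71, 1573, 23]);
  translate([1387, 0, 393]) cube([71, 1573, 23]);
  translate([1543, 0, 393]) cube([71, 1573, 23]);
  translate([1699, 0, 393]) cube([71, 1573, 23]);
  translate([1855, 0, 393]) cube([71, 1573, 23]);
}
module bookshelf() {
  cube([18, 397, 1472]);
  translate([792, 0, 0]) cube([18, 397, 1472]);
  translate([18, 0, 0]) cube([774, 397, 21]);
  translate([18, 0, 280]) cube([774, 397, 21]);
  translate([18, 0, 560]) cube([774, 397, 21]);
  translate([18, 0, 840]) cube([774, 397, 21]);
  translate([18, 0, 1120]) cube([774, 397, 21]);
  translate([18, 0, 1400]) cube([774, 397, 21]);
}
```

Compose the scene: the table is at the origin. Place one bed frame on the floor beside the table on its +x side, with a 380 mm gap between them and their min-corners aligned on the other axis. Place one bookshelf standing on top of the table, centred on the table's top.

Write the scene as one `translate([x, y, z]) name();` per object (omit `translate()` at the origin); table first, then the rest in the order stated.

table();
translate([1504, 0, 0]) bed_frame();
translate([157, 277, 739]) bookshelf();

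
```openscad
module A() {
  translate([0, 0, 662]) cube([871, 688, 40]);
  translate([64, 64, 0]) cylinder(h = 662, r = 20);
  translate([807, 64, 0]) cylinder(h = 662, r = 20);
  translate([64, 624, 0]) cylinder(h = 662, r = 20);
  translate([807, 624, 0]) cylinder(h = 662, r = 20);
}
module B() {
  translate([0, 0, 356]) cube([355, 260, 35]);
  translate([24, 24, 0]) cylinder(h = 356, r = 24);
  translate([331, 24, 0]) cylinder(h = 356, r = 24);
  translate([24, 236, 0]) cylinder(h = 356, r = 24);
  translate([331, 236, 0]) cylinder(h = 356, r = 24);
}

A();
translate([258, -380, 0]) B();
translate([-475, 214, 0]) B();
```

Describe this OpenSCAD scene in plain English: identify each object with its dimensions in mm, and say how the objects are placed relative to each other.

A is a table: top 871 mm (x) × 688 mm (y), 40 mm thick, upper face at z = 702 mm, on four round legs of 40 mm diameter, each leg's bounding box inset 44 mm from the nearest pair of top edges, running from z = 0 to the bottom of the top.

B is a four-legged stool. The seat is a 355×260×35 mm slab whose top surface is at z = 391 mm; four round legs, each 48 mm in diameter, run from the floor (z = 0) to the underside of the seat, each leg's axis is inset half a diameter from the nearest pair of seat edges (so the leg's bounding box is flush with the corner).

Two stools sit around the table at the −y, −x sides.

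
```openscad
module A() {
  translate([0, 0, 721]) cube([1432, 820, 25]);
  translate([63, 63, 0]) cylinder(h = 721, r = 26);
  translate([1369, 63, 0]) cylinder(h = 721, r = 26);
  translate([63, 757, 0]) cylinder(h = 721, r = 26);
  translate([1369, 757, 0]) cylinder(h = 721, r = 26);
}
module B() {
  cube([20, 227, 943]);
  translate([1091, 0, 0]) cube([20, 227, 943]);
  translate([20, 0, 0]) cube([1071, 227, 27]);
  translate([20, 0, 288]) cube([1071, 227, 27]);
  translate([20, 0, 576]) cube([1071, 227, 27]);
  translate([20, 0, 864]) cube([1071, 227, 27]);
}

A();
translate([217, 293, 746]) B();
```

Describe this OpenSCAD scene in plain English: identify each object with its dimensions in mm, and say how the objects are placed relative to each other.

A is a table: top 1432 mm (x) × 820 mm (y), 25 mm thick, upper face at z = 746 mm, on four round legs of 52 mm diameter, each leg's bounding box inset 37 mm from the nearest pair of top edges, running from z = 0 to the bottom of the top.

B is a bookshelf 1111 mm wide overall, 227 mm deep and 943 mm tall. The two sides are 20 mm thick vertical panels. 4 horizontal shelves of 27 mm thickness span between the inner faces of the sides; the lowest shelf sits on the floor and shelves are stacked with a clear vertical gap of 261 mm between each pair.

The bookshelf is on top of the table.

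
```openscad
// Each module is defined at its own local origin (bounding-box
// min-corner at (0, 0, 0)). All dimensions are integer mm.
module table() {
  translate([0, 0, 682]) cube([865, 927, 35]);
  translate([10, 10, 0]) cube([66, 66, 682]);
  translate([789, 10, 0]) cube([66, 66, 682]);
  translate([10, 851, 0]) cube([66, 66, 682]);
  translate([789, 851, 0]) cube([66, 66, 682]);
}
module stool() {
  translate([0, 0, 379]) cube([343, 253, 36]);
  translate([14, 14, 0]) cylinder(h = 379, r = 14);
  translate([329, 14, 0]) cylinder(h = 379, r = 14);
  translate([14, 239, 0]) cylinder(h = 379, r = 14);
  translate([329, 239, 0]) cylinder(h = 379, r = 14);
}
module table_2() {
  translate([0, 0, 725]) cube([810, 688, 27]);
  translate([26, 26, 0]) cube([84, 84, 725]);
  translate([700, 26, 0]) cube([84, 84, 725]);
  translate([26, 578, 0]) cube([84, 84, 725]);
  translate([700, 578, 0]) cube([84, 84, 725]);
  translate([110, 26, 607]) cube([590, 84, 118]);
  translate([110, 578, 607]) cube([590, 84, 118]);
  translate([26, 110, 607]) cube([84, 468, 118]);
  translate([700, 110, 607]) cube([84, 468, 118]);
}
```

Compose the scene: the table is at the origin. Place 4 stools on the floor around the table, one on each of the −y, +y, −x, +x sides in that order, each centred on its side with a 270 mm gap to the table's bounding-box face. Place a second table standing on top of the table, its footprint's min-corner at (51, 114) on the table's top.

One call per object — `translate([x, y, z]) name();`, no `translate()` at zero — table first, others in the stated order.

table();
translate([261, -523, 0]) stool();
translate([261, 1197, 0]) stool();
translate([-613, 337, 0]) stool();
translate([1135, 337, 0]) stool();
translate([51, 114, 717]) table_2();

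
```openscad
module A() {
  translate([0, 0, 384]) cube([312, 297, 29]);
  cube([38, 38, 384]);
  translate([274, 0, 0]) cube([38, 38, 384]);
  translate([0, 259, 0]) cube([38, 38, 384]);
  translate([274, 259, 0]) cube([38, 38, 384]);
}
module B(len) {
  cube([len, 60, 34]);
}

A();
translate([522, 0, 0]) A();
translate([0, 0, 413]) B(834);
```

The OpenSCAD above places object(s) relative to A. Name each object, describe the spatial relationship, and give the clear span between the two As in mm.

Second stool starts at x = 522; first ends at x = 312; clear span = 522 − 312 = 210 mm.

A is a stool. B is a beam. A beam spans the tops of two stools. The clear span between the two stools is 210 mm.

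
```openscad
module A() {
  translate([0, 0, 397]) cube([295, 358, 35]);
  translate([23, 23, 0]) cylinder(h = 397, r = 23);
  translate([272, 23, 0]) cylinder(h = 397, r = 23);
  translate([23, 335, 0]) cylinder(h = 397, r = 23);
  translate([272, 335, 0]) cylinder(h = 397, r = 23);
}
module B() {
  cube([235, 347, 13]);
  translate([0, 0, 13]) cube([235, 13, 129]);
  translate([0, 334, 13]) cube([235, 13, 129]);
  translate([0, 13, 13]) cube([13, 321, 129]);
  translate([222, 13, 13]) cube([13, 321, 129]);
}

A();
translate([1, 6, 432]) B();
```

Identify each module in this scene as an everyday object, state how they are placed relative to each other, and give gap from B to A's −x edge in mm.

A is a stool. B is an open box. The open box is on top of the stool. The gap from the open box to the stool's −x edge is 1 mm.

The open box's min-x is at 1; the stool's min-x is 0; gap = 1 mm.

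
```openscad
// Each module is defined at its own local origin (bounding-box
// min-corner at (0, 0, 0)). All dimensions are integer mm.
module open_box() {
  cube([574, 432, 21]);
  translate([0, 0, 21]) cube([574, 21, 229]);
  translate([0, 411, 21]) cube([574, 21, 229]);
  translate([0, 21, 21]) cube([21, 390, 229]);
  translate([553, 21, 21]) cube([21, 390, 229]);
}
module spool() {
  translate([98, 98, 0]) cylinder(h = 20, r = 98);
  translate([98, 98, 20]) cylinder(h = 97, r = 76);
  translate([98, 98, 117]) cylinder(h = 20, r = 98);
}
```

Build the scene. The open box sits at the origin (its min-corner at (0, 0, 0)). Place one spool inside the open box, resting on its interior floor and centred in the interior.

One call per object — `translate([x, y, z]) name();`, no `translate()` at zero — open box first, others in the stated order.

open_box();
translate([189, 118, 21]) spool();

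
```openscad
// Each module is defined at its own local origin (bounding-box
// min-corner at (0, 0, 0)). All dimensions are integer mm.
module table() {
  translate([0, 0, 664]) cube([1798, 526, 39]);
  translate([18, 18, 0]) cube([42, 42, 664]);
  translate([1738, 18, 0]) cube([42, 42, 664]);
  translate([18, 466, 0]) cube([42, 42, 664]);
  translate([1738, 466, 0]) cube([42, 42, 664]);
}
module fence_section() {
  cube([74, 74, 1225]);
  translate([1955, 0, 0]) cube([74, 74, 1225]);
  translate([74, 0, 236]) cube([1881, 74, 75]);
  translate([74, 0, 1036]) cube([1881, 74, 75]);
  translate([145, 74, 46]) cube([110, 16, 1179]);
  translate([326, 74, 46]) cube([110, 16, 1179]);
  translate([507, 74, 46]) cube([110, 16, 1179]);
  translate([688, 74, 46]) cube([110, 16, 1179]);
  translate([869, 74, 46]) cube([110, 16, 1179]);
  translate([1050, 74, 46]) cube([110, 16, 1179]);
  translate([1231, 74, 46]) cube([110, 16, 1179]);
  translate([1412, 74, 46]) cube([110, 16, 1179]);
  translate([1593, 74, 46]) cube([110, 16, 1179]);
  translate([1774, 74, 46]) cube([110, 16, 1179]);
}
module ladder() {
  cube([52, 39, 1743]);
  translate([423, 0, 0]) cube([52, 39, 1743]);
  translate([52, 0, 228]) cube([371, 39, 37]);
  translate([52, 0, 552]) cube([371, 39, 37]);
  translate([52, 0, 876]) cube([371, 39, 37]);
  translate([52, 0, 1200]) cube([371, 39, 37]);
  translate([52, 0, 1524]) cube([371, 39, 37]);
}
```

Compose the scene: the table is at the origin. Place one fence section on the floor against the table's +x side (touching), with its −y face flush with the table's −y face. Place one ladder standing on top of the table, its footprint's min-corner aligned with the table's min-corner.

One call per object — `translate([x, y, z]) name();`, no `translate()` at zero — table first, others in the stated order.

table();
translate([1798, 0, 0]) fence_section();
translate([0, 0, 703]) ladder();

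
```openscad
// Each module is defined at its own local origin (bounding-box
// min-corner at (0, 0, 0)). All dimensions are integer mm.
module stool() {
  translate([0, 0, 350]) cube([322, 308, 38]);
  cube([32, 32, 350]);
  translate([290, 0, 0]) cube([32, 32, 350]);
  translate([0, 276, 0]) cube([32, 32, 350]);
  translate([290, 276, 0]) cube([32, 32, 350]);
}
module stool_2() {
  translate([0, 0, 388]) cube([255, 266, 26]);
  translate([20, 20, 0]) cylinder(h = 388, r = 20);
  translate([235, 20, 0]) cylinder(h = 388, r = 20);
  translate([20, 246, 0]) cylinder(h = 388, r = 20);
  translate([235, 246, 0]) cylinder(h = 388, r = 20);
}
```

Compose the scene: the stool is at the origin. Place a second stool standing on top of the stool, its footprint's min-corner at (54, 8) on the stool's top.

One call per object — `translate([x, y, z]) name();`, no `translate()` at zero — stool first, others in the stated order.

stool();
translate([54, 8, 388]) stool_2();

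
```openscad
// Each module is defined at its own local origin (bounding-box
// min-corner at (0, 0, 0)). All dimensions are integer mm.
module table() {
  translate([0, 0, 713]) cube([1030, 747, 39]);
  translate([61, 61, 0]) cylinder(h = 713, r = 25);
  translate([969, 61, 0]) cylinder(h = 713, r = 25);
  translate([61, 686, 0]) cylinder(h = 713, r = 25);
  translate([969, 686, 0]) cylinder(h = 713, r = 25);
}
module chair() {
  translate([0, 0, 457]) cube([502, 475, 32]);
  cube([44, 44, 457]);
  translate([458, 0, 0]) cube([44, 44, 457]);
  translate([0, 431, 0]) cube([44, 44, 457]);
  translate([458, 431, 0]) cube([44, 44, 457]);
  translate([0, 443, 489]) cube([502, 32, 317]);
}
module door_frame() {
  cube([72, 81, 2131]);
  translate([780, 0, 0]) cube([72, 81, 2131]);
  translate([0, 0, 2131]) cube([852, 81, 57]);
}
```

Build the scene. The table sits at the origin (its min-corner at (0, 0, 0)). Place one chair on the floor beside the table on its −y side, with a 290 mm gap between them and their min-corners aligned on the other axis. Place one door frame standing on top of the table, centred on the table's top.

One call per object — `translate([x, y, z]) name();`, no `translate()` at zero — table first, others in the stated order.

table();
translate([0, -765, 0]) chair();
translate([89, 333, 752]) door_frame();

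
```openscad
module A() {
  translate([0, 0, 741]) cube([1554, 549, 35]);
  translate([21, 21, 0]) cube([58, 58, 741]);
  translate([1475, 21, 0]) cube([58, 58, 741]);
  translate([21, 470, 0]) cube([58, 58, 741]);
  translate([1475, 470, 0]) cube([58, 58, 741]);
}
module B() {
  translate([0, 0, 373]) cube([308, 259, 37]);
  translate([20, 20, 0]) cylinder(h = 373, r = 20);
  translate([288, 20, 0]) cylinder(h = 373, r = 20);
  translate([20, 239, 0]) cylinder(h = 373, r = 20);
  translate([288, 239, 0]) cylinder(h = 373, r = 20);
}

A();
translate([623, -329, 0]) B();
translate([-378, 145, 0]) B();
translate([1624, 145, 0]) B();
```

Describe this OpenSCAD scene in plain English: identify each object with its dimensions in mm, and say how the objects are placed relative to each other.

A is a rectangular dining table. The top is 1554×549×35 mm with its upper surface at z = 776 mm. It stands on four 58×58 mm square legs, each inset 21 mm from the nearest pair of top edges, running from the floor to the underside of the top.

B is a four-legged stool. The seat is a 308×259×37 mm slab whose top surface is at z = 410 mm; four round legs, each 40 mm in diameter, run from the floor (z = 0) to the underside of the seat, each leg's axis is inset half a diameter from the nearest pair of seat edges (so the leg's bounding box is flush with the corner).

Three stools sit around the table at the −y, −x, +x sides.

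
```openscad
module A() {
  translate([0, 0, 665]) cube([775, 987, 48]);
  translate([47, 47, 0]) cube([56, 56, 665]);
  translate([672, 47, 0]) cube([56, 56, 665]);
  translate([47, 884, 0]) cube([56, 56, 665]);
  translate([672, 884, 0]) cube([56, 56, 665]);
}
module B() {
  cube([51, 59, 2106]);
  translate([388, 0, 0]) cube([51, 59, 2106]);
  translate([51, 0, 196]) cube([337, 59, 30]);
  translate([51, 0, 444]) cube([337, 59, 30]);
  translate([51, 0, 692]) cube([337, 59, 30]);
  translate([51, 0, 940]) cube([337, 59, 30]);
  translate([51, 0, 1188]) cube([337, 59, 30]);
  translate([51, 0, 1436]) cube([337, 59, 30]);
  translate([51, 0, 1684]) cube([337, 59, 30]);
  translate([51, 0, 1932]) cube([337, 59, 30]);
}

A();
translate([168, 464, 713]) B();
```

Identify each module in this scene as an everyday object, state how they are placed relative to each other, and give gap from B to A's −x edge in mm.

The ladder's min-x is at 168; the table's min-x is 0; gap = 168 mm.

A is a table. B is a ladder. The ladder is on top of the table, centred. The gap from the ladder to the table's −x edge is 168 mm.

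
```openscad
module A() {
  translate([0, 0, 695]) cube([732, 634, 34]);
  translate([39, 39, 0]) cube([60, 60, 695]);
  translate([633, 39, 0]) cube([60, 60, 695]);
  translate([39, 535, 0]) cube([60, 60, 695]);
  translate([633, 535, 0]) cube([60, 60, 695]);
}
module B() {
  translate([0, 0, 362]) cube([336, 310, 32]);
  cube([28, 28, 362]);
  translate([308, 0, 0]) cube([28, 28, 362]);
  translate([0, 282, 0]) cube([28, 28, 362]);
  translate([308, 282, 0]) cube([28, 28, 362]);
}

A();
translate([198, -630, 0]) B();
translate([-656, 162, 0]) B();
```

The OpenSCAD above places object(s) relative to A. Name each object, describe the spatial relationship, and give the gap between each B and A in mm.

Each stool's nearest face is 320 mm from the table's bounding box.

A is a table. B is a stool. Two stools sit around the table at the −y, −x sides. The gap between each stool and the table is 320 mm.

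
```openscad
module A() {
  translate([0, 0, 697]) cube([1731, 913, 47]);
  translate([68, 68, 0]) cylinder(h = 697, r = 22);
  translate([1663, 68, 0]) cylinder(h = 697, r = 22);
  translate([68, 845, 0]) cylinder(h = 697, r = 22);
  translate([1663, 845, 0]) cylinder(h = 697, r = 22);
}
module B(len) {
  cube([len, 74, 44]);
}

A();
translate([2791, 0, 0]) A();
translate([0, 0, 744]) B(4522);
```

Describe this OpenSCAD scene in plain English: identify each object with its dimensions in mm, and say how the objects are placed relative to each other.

A is a rectangular dining table. The top is 1731×913×47 mm with its upper surface at z = 744 mm. It stands on four round legs of 44 mm diameter, each leg's bounding box inset 46 mm from the nearest pair of top edges, running from the floor to the underside of the top.

B is a rectangular beam 4522 mm long (x), 74 mm deep (y), 44 mm thick (z).

The beam spans the tops of two tables placed 1060 mm apart, resting at z = 744 mm.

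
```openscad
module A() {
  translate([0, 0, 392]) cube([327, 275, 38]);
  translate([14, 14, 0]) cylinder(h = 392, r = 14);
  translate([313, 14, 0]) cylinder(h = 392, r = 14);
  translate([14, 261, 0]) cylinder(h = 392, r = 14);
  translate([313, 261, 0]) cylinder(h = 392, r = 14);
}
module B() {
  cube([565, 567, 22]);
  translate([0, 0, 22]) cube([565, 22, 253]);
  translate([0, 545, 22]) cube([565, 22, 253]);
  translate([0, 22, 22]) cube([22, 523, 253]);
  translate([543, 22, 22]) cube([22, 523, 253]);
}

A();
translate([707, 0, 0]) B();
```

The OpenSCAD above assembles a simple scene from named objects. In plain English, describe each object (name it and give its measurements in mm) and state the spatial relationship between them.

A is a four-legged stool. The seat is 327×275 mm, 38 mm thick, top at z = 430 mm. It stands on four round legs, each 28 mm in diameter, from z = 0 to the seat underside, each leg's axis is inset half a diameter from the nearest pair of seat edges (so the leg's bounding box is flush with the corner).

B is an open storage box with external size 565×567×275 mm and wall thickness 22 mm (the base is also 22 mm thick). The base covers the whole footprint; the four walls stand on the base, with the y-facing walls full-width and the x-facing walls fitting between their inner faces.

The open box is on the floor beside the stool on its +x side.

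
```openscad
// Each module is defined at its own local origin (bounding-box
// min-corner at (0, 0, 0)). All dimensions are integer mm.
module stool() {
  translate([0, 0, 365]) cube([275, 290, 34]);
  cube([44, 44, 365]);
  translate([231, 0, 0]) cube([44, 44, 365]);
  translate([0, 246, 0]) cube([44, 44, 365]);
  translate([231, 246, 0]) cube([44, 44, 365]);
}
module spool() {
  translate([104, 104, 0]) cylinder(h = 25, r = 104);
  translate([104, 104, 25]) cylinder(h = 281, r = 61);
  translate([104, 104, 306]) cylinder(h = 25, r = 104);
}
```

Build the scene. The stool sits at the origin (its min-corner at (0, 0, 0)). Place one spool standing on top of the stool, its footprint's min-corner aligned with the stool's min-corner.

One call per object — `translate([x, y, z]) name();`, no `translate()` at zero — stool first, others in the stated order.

stool();
translate([0, 0, 399]) spool();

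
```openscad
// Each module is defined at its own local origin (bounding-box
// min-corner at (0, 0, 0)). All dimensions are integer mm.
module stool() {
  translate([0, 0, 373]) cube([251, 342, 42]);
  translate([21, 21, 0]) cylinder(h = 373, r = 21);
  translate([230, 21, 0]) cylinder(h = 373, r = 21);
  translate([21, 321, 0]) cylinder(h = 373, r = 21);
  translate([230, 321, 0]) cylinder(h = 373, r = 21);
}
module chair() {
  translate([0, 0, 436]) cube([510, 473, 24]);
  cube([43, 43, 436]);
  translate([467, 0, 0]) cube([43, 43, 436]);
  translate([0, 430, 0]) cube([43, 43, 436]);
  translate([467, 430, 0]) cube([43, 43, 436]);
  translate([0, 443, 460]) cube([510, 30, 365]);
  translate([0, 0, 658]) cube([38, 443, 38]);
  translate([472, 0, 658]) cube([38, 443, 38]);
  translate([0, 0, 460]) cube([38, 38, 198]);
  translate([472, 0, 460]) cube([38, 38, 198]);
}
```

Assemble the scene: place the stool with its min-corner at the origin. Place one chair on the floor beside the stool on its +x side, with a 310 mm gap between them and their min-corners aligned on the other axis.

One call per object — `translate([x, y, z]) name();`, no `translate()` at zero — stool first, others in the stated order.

stool();
translate([561, 0, 0]) chair();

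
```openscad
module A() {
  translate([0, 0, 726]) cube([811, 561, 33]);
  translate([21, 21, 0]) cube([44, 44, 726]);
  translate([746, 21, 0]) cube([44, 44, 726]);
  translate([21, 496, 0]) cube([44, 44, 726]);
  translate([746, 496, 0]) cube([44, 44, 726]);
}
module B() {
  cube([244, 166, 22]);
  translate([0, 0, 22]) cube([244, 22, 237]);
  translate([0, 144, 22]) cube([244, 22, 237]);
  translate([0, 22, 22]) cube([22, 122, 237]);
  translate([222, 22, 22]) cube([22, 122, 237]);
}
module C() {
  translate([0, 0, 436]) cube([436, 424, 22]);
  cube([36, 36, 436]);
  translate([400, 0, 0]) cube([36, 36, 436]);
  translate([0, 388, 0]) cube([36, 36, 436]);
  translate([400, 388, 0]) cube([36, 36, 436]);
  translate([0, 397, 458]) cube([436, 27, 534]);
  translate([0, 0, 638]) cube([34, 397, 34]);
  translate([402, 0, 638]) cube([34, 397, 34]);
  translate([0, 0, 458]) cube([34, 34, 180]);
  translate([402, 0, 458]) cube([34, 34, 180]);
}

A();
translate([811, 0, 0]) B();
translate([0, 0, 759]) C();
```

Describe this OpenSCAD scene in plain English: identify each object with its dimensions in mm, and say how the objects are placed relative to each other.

A is a rectangular dining table. The top is 811×561×33 mm with its upper surface at z = 759 mm. It stands on four 44×44 mm square legs, each inset 21 mm from the nearest pair of top edges, running from the floor to the underside of the top.

B is an open-topped rectangular box: outside dimensions 244×166×259 mm, with a uniform wall and base thickness of 22 mm. The base is a full 244×166 slab on the floor; four walls sit on top of the base. The front and back walls (the −y and +y sides) span the full width; the two side walls fit between them.

C is a chair: 436×424 mm seat, 22 mm thick, top at z = 458 mm, on four 36 mm square corner legs flush with the seat edges. A 27 mm thick backrest slab spans the full seat width, extending 534 mm above the seat top, its back face flush with the seat's +y edge. Two armrests of 34×34 mm section run along each side from the seat's front edge to the front of the backrest, top faces 214 mm above the seat top and outer faces flush with the seat's x-edges; a 34×34 mm post under the front of each armrest stands on the seat at the front corner.

The open box is against the table's +x side, with their −y faces flush. The chair is on top of the table.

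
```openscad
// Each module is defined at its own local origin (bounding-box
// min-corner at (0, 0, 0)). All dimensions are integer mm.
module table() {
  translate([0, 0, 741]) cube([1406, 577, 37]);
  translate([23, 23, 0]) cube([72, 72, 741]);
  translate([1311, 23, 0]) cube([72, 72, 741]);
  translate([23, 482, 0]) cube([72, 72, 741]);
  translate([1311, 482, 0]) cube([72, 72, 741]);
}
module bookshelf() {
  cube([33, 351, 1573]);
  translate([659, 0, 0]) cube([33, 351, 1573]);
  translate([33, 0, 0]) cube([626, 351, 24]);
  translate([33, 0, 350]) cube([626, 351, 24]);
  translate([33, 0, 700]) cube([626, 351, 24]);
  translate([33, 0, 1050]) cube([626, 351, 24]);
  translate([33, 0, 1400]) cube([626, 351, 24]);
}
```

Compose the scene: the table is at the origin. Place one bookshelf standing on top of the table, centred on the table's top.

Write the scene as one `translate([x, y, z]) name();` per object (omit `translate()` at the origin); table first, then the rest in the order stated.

table();
translate([357, 113, 778]) bookshelf();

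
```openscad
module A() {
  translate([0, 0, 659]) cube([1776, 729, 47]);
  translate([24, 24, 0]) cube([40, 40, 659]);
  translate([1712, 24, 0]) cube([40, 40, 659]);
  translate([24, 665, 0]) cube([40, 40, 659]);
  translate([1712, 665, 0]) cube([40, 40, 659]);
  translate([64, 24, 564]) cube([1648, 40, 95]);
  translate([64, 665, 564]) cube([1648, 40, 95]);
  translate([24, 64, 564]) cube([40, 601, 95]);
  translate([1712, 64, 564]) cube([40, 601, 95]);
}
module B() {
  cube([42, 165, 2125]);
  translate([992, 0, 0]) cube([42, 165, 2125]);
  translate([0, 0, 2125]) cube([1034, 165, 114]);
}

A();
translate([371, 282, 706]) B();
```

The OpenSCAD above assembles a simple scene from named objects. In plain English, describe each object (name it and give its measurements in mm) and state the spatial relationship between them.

A is a table: top 1776 mm (x) × 729 mm (y), 47 mm thick, upper face at z = 706 mm, on four 40×40 mm square legs, each inset 24 mm from the nearest pair of top edges, running from z = 0 to the bottom of the top. Four apron rails, 40 mm thick and 95 mm tall, run between adjacent legs with their top edges flush with the underside of the top and their outer faces flush with the legs' outer faces.

B is a rectangular door frame: two vertical jambs of 42×165 mm section, 2125 mm tall, with a clear opening 950 mm wide between their inner faces. A header 114 mm tall and 165 mm deep lies on top of the jambs and spans the full outside width.

The door frame is on top of the table, centred.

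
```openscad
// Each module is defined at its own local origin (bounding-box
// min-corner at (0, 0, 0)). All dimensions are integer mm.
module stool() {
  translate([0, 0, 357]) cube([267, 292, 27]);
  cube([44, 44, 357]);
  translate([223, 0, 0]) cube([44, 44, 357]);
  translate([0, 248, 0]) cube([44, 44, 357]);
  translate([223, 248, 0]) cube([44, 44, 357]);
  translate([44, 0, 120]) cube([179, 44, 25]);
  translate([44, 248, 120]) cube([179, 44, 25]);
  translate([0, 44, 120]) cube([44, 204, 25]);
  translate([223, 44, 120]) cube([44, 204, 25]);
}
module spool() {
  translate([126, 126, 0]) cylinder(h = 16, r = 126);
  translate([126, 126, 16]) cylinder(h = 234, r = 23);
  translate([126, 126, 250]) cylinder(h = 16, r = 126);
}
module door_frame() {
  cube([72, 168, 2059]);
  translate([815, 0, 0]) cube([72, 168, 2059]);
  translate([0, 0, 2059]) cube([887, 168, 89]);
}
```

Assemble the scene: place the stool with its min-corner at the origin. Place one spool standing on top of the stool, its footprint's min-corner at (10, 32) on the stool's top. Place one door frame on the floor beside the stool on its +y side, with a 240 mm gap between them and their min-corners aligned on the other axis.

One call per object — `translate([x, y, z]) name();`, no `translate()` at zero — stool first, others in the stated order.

stool();
translate([10, 32, 384]) spool();
translate([0, 532, 0]) door_frame();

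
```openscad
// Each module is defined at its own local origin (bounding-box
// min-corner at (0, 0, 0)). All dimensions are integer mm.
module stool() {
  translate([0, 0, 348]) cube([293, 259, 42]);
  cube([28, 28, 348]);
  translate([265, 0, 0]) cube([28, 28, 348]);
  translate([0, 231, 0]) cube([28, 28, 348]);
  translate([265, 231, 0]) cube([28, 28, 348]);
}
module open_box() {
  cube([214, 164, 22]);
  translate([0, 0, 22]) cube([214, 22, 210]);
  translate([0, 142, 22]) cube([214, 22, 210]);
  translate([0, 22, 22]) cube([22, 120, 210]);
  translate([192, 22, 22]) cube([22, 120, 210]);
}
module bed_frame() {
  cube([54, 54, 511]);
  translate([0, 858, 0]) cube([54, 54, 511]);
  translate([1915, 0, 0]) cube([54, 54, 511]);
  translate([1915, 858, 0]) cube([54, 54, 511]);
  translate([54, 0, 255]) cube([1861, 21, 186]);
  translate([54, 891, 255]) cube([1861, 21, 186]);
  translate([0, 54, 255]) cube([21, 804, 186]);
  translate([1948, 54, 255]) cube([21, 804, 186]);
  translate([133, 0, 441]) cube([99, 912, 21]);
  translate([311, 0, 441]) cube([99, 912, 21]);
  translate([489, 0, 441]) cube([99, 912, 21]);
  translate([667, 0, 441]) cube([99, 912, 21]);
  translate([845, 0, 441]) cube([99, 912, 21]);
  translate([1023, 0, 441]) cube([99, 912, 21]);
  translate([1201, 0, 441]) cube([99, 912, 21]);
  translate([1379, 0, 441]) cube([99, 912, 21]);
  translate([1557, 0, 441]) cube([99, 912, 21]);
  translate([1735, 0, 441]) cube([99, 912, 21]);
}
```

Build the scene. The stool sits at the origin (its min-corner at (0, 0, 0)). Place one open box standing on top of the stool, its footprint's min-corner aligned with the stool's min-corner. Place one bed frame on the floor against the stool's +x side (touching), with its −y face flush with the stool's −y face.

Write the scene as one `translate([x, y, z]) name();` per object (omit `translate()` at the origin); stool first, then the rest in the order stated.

stool();
translate([0, 0, 390]) open_box();
translate([293, 0, 0]) bed_frame();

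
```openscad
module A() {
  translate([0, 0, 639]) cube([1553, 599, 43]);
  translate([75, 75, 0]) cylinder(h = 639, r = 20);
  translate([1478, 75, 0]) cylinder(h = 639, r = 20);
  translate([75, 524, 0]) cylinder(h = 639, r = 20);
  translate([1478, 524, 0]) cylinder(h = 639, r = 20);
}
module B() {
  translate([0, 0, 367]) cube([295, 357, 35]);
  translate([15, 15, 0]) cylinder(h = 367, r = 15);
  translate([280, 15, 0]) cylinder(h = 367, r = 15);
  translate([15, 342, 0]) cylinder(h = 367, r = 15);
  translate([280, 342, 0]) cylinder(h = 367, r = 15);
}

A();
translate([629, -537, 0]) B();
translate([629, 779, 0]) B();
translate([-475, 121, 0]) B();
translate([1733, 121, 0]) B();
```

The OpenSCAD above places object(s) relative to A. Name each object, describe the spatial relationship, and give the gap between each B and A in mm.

A is a table. B is a stool. Four stools sit around the table at the −y, +y, −x, +x sides. The gap between each stool and the table is 180 mm.

Each stool's nearest face is 180 mm from the table's bounding box.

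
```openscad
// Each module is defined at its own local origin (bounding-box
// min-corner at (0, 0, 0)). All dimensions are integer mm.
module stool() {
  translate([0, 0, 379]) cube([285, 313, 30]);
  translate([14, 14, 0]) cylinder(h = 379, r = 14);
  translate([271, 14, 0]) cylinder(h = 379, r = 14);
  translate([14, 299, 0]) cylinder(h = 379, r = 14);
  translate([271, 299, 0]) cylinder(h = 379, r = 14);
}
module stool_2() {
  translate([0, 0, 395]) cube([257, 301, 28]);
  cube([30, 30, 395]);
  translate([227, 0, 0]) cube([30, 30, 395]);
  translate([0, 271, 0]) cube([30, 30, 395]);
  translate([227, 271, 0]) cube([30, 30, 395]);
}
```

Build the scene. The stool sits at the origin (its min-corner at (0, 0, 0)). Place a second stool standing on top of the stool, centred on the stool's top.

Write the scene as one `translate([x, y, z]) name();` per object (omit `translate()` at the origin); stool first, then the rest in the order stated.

stool();
translate([14, 6, 409]) stool_2();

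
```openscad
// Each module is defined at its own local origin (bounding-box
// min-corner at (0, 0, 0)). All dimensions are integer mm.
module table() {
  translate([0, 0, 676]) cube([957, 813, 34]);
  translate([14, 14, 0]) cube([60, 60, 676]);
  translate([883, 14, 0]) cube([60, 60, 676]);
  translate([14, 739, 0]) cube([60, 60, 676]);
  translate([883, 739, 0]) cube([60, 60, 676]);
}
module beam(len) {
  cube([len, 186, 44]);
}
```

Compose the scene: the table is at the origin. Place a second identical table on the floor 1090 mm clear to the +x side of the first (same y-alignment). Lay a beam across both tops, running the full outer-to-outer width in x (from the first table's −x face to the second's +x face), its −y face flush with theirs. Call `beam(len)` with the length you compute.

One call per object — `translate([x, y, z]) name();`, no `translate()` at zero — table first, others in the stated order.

table();
translate([2047, 0, 0]) table();
translate([0, 0, 710]) beam(3004);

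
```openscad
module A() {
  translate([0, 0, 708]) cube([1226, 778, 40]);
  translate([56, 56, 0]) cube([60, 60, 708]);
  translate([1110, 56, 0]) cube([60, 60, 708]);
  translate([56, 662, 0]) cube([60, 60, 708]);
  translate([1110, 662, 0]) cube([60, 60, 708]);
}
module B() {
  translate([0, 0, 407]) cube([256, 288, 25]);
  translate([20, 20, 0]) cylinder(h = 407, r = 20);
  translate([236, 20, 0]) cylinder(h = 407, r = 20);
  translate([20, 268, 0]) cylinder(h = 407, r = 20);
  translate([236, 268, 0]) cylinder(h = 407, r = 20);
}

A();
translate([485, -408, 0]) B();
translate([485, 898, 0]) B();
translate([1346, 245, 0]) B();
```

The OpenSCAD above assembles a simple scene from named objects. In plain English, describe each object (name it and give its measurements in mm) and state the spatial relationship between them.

A is a rectangular dining table. The top is 1226×778×40 mm with its upper surface at z = 748 mm. It stands on four 60×60 mm square legs, each inset 56 mm from the nearest pair of top edges, running from the floor to the underside of the top.

B is a simple wooden stool: a rectangular seat 256 mm (x) by 288 mm (y), 25 mm thick, top face at z = 432 mm, on four round legs, each 40 mm in diameter. The legs rest on z = 0, each leg's axis is inset half a diameter from the nearest pair of seat edges (so the leg's bounding box is flush with the corner).

Three stools sit around the table at the −y, +y, +x sides.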